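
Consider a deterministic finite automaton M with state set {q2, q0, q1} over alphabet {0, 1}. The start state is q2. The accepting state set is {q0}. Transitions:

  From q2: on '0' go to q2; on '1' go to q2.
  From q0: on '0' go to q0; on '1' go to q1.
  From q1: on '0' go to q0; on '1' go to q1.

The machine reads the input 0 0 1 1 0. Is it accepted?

start at q2
read '0': q2 → q2
read '0': q2 → q2
read '1': q2 → q2
read '1': q2 → q2
read '0': q2 → q2
End state q2 is not accepting.

No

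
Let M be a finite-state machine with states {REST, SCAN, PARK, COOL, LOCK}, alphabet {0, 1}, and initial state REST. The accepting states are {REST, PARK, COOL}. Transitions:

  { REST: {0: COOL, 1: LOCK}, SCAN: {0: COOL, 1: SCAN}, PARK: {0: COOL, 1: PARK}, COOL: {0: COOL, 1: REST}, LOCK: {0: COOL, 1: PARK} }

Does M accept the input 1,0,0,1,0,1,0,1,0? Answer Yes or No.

start at REST
read '1': REST → LOCK
read '0': LOCK → COOL
read '0': COOL → COOL
read '1': COOL → REST
read '0': REST → COOL
read '1': COOL → REST
read '0': REST → COOL
read '1': COOL → REST
read '0': REST → COOL
End state COOL is accepting.

Yes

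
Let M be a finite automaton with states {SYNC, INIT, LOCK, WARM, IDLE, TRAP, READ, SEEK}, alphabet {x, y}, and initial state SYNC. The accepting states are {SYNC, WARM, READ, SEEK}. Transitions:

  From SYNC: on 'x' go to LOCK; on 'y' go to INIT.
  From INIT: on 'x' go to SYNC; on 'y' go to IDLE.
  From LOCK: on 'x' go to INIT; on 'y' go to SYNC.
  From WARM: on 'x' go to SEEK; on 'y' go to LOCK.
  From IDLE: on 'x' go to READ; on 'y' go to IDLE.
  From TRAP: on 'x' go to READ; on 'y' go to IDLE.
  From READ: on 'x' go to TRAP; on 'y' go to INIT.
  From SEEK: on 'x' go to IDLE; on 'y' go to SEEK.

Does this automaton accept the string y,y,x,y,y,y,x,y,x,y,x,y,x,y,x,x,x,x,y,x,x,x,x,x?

No

SYNC → INIT → IDLE → READ → INIT → IDLE → IDLE → READ → INIT → SYNC → INIT → SYNC → INIT → SYNC → INIT → SYNC → LOCK → INIT → SYNC → INIT → SYNC → LOCK → INIT → SYNC → LOCK
End state LOCK is not accepting.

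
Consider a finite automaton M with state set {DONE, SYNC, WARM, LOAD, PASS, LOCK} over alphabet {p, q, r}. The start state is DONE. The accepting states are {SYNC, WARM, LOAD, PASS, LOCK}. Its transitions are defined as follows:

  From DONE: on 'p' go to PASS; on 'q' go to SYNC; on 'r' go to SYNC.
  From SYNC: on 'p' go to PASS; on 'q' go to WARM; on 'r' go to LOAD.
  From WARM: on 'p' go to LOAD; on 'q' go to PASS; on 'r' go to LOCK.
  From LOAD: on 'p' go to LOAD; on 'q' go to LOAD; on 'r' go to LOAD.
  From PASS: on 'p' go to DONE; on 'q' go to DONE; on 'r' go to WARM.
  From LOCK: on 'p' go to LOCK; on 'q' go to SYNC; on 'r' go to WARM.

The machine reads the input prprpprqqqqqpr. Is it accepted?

DONE → PASS → WARM → LOAD → LOAD → LOAD → LOAD → LOAD → LOAD → LOAD → LOAD → LOAD → LOAD → LOAD → LOAD
End state LOAD is accepting.

Yes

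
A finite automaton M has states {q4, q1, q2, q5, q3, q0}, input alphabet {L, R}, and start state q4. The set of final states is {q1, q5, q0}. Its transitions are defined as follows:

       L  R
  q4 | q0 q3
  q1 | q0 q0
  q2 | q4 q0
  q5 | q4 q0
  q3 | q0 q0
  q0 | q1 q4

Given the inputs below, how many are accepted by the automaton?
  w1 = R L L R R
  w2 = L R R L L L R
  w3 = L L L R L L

1

w1: q4 → q3 → q0 → q1 → q0 → q4  → end q4, rejected
w2: q4 → q0 → q4 → q3 → q0 → q1 → q0 → q4  → end q4, rejected
w3: q4 → q0 → q1 → q0 → q4 → q0 → q1  → end q1, accepted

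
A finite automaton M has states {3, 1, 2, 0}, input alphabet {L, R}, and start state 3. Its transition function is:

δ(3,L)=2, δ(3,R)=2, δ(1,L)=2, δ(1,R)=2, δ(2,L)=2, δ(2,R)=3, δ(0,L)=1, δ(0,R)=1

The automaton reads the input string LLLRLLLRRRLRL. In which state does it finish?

2

3 → 2 → 2 → 2 → 3 → 2 → 2 → 2 → 3 → 2 → 3 → 2 → 3 → 2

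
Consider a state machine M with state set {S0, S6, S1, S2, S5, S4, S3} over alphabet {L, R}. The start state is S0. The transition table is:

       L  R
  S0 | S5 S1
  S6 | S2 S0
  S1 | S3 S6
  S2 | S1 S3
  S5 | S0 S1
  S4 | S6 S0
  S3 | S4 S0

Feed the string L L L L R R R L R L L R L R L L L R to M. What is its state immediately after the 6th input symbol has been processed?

start at S0
read 'L': S0 → S5
read 'L': S5 → S0
read 'L': S0 → S5
read 'L': S5 → S0
read 'R': S0 → S1
read 'R': S1 → S6
After 6 symbols: S6.

S6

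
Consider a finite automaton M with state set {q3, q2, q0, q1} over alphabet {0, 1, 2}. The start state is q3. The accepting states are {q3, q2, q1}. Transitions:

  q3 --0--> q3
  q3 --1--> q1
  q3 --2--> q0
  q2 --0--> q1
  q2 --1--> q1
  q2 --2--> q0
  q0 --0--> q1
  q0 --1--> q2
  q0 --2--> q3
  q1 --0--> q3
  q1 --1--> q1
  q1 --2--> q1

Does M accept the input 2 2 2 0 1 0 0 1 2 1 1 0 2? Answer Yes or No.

Trace: q3 -2-> q0 -2-> q3 -2-> q0 -0-> q1 -1-> q1 -0-> q3 -0-> q3 -1-> q1 -2-> q1 -1-> q1 -1-> q1 -0-> q3 -2-> q0
End state q0 is not accepting.

No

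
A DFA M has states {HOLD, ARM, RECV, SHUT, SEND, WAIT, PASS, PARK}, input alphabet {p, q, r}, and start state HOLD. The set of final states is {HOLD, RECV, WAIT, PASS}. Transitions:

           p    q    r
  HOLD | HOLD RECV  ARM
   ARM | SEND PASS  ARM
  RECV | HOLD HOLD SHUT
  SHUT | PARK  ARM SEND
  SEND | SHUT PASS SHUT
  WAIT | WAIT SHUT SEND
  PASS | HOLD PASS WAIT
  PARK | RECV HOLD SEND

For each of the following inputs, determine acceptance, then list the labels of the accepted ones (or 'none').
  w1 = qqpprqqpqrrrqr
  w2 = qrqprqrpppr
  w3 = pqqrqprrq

w3

w1: Trace: HOLD -q-> RECV -q-> HOLD -p-> HOLD -p-> HOLD -r-> ARM -q-> PASS -q-> PASS -p-> HOLD -q-> RECV -r-> SHUT -r-> SEND -r-> SHUT -q-> ARM -r-> ARM  → end ARM, rejected
w2: Trace: HOLD -q-> RECV -r-> SHUT -q-> ARM -p-> SEND -r-> SHUT -q-> ARM -r-> ARM -p-> SEND -p-> SHUT -p-> PARK -r-> SEND  → end SEND, rejected
w3: Trace: HOLD -p-> HOLD -q-> RECV -q-> HOLD -r-> ARM -q-> PASS -p-> HOLD -r-> ARM -r-> ARM -q-> PASS  → end PASS, accepted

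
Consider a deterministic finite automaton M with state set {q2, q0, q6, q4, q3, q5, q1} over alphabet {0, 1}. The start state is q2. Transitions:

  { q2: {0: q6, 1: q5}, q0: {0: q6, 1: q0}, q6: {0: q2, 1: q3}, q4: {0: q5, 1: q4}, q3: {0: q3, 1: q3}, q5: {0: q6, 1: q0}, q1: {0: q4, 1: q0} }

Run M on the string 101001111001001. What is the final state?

q3

q2 → q5 → q6 → q3 → q3 → q3 → q3 → q3 → q3 → q3 → q3 → q3 → q3 → q3 → q3 → q3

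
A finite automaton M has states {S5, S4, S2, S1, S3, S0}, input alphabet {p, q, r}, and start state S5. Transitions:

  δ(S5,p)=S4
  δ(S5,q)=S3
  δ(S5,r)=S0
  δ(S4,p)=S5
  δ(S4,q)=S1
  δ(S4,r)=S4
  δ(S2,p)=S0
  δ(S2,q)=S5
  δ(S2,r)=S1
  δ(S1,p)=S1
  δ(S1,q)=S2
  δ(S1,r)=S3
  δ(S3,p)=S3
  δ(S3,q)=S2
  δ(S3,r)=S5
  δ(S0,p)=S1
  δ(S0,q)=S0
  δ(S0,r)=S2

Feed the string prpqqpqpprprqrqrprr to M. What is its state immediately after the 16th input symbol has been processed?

Trace: S5 -p-> S4 -r-> S4 -p-> S5 -q-> S3 -q-> S2 -p-> S0 -q-> S0 -p-> S1 -p-> S1 -r-> S3 -p-> S3 -r-> S5 -q-> S3 -r-> S5 -q-> S3 -r-> S5
After 16 symbols: S5.

S5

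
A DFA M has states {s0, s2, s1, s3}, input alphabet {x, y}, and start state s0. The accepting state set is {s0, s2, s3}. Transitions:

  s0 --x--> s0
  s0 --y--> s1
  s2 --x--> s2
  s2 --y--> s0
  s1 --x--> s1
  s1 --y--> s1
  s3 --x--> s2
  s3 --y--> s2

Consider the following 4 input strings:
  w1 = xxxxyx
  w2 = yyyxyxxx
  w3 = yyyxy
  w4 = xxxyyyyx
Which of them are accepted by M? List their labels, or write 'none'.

w1: s0 → s0 → s0 → s0 → s0 → s1 → s1  → end s1, rejected
w2: s0 → s1 → s1 → s1 → s1 → s1 → s1 → s1 → s1  → end s1, rejected
w3: s0 → s1 → s1 → s1 → s1 → s1  → end s1, rejected
w4: s0 → s0 → s0 → s0 → s1 → s1 → s1 → s1 → s1  → end s1, rejected

none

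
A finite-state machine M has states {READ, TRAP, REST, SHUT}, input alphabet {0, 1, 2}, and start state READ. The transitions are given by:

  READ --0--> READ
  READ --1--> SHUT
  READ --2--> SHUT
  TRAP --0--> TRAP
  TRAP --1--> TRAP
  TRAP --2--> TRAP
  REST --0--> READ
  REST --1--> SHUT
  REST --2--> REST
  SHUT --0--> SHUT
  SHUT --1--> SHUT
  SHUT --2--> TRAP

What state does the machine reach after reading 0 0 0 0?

READ

READ → READ → READ → READ → READ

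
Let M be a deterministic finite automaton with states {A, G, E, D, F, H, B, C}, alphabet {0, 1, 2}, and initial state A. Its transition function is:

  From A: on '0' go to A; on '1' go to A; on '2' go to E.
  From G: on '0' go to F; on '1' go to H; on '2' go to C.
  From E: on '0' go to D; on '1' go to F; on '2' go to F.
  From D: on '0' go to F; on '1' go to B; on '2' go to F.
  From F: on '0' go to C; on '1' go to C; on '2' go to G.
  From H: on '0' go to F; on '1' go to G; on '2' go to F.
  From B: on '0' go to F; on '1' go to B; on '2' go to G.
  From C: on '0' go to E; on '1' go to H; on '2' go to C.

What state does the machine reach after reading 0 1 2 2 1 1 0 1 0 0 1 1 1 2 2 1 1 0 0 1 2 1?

start at A
read '0': A → A
read '1': A → A
read '2': A → E
read '2': E → F
read '1': F → C
read '1': C → H
read '0': H → F
read '1': F → C
read '0': C → E
read '0': E → D
read '1': D → B
read '1': B → B
read '1': B → B
read '2': B → G
read '2': G → C
read '1': C → H
read '1': H → G
read '0': G → F
read '0': F → C
read '1': C → H
read '2': H → F
read '1': F → C

C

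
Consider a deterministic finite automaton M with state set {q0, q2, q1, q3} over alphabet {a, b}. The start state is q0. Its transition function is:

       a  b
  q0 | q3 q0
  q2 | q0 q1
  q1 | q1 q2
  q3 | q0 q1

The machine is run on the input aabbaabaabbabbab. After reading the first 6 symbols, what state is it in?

q0

start at q0
read 'a': q0 → q3
read 'a': q3 → q0
read 'b': q0 → q0
read 'b': q0 → q0
read 'a': q0 → q3
read 'a': q3 → q0
After 6 symbols: q0.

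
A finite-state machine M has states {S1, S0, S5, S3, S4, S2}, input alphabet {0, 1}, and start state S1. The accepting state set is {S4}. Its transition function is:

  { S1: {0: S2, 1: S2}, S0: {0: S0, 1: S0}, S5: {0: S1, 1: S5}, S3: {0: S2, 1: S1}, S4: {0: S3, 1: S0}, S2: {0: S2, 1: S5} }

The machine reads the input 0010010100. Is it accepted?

Trace: S1 -0-> S2 -0-> S2 -1-> S5 -0-> S1 -0-> S2 -1-> S5 -0-> S1 -1-> S2 -0-> S2 -0-> S2
End state S2 is not accepting.

No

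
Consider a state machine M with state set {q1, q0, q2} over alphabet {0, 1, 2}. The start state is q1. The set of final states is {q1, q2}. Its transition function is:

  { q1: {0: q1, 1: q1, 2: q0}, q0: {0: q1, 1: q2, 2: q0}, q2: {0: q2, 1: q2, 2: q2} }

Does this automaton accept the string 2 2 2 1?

start at q1
read '2': q1 → q0
read '2': q0 → q0
read '2': q0 → q0
read '1': q0 → q2
End state q2 is accepting.

Yes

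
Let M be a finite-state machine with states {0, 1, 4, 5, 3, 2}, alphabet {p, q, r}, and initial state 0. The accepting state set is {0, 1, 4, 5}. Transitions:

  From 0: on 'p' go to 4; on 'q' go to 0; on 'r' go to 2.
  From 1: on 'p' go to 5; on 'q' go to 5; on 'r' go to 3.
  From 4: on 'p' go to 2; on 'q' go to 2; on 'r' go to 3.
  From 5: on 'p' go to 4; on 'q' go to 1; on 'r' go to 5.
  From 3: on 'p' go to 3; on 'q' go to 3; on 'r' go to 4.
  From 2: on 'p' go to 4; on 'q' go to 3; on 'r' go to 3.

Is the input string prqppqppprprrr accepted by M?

start at 0
read 'p': 0 → 4
read 'r': 4 → 3
read 'q': 3 → 3
read 'p': 3 → 3
read 'p': 3 → 3
read 'q': 3 → 3
read 'p': 3 → 3
read 'p': 3 → 3
read 'p': 3 → 3
read 'r': 3 → 4
read 'p': 4 → 2
read 'r': 2 → 3
read 'r': 3 → 4
read 'r': 4 → 3
End state 3 is not accepting.

No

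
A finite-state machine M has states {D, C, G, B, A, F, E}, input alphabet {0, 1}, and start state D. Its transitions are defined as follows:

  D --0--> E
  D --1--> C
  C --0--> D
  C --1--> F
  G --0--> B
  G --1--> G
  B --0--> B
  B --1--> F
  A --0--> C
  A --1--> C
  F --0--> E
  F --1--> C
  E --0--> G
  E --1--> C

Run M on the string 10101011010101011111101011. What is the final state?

F

D → C → D → C → D → C → D → C → F → E → C → D → C → D → C → D → C → F → C → F → C → F → E → C → D → C → F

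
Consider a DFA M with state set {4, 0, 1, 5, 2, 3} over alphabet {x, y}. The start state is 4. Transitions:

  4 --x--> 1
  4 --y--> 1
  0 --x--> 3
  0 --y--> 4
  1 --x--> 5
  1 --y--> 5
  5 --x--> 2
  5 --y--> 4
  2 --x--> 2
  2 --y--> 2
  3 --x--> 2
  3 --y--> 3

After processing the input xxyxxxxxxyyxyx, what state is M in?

2

Trace: 4 -x-> 1 -x-> 5 -y-> 4 -x-> 1 -x-> 5 -x-> 2 -x-> 2 -x-> 2 -x-> 2 -y-> 2 -y-> 2 -x-> 2 -y-> 2 -x-> 2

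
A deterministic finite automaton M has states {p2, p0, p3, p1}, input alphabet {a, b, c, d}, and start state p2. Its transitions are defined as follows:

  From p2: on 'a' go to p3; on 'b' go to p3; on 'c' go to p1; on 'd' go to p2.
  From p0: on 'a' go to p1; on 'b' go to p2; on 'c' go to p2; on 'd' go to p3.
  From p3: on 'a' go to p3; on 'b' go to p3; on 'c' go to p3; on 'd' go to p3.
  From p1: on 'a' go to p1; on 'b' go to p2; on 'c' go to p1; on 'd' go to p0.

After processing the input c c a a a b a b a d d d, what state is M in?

p2 → p1 → p1 → p1 → p1 → p1 → p2 → p3 → p3 → p3 → p3 → p3 → p3

p3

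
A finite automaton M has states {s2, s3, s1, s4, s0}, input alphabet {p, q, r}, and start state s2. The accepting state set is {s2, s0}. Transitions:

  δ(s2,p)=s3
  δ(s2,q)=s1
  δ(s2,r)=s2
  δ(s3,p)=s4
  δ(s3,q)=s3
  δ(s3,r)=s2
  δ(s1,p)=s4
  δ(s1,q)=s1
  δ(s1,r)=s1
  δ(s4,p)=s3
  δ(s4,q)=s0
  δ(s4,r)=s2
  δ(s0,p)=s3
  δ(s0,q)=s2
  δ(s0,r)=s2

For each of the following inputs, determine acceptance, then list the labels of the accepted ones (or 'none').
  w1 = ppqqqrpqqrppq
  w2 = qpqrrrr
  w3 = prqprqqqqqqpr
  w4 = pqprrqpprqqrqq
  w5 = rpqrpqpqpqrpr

w1: s2 → s3 → s4 → s0 → s2 → s1 → s1 → s4 → s0 → s2 → s2 → s3 → s4 → s0  → end s0, accepted
w2: s2 → s1 → s4 → s0 → s2 → s2 → s2 → s2  → end s2, accepted
w3: s2 → s3 → s2 → s1 → s4 → s2 → s1 → s1 → s1 → s1 → s1 → s1 → s4 → s2  → end s2, accepted
w4: s2 → s3 → s3 → s4 → s2 → s2 → s1 → s4 → s3 → s2 → s1 → s1 → s1 → s1 → s1  → end s1, rejected
w5: s2 → s2 → s3 → s3 → s2 → s3 → s3 → s4 → s0 → s3 → s3 → s2 → s3 → s2  → end s2, accepted

w1, w2, w3, w5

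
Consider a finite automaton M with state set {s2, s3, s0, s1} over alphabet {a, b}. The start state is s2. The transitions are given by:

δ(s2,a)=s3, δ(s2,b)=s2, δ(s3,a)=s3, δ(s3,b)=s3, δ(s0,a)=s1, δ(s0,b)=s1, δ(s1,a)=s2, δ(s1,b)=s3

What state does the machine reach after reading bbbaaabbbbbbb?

s2 → s2 → s2 → s2 → s3 → s3 → s3 → s3 → s3 → s3 → s3 → s3 → s3 → s3

s3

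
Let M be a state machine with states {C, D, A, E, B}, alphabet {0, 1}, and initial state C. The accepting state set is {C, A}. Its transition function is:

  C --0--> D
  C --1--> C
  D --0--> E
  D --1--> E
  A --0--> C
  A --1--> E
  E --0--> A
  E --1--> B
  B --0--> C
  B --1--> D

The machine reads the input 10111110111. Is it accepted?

start at C
read '1': C → C
read '0': C → D
read '1': D → E
read '1': E → B
read '1': B → D
read '1': D → E
read '1': E → B
read '0': B → C
read '1': C → C
read '1': C → C
read '1': C → C
End state C is accepting.

Yes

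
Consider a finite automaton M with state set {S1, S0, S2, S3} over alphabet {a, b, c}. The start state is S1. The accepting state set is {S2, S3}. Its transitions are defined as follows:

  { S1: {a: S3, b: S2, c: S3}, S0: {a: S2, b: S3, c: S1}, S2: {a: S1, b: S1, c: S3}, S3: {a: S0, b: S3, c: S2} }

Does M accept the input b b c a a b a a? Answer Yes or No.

Trace: S1 -b-> S2 -b-> S1 -c-> S3 -a-> S0 -a-> S2 -b-> S1 -a-> S3 -a-> S0
End state S0 is not accepting.

No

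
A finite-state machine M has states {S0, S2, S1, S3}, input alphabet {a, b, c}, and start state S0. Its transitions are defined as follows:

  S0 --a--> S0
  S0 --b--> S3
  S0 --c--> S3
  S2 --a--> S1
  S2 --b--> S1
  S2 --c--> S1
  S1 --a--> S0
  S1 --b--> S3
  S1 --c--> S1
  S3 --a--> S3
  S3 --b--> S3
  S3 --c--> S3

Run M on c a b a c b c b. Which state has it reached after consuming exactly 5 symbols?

S0 → S3 → S3 → S3 → S3 → S3
After 5 symbols: S3.

S3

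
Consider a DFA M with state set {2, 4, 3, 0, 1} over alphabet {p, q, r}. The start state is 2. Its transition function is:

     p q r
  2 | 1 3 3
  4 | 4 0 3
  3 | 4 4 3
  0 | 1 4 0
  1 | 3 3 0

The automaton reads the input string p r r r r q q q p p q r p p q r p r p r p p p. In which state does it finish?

Trace: 2 -p-> 1 -r-> 0 -r-> 0 -r-> 0 -r-> 0 -q-> 4 -q-> 0 -q-> 4 -p-> 4 -p-> 4 -q-> 0 -r-> 0 -p-> 1 -p-> 3 -q-> 4 -r-> 3 -p-> 4 -r-> 3 -p-> 4 -r-> 3 -p-> 4 -p-> 4 -p-> 4

4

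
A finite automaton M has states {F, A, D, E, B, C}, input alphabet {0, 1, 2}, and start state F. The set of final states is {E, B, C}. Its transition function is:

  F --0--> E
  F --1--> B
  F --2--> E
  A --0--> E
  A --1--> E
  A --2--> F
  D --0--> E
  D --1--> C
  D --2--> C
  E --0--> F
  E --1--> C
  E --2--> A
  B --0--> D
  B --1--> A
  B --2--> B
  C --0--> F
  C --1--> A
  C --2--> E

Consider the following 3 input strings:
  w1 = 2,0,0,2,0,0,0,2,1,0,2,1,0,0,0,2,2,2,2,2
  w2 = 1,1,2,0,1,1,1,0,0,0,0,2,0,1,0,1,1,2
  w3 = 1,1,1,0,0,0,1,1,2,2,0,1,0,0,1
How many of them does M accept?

1

w1: Trace: F -2-> E -0-> F -0-> E -2-> A -0-> E -0-> F -0-> E -2-> A -1-> E -0-> F -2-> E -1-> C -0-> F -0-> E -0-> F -2-> E -2-> A -2-> F -2-> E -2-> A  → end A, rejected
w2: Trace: F -1-> B -1-> A -2-> F -0-> E -1-> C -1-> A -1-> E -0-> F -0-> E -0-> F -0-> E -2-> A -0-> E -1-> C -0-> F -1-> B -1-> A -2-> F  → end F, rejected
w3: Trace: F -1-> B -1-> A -1-> E -0-> F -0-> E -0-> F -1-> B -1-> A -2-> F -2-> E -0-> F -1-> B -0-> D -0-> E -1-> C  → end C, accepted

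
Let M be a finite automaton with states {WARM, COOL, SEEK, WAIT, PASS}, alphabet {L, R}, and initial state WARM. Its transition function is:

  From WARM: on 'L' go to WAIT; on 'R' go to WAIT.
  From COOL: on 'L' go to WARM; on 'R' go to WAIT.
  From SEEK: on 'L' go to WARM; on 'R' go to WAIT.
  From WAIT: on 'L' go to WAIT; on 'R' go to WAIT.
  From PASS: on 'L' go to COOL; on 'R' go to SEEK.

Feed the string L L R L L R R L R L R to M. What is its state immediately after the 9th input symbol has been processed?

WARM → WAIT → WAIT → WAIT → WAIT → WAIT → WAIT → WAIT → WAIT → WAIT
After 9 symbols: WAIT.

WAIT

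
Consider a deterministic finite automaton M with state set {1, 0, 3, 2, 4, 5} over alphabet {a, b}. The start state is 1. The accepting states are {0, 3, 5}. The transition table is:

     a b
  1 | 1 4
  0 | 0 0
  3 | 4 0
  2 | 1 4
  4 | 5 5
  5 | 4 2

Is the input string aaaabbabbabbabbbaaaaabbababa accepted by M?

Yes

Trace: 1 -a-> 1 -a-> 1 -a-> 1 -a-> 1 -b-> 4 -b-> 5 -a-> 4 -b-> 5 -b-> 2 -a-> 1 -b-> 4 -b-> 5 -a-> 4 -b-> 5 -b-> 2 -b-> 4 -a-> 5 -a-> 4 -a-> 5 -a-> 4 -a-> 5 -b-> 2 -b-> 4 -a-> 5 -b-> 2 -a-> 1 -b-> 4 -a-> 5
End state 5 is accepting.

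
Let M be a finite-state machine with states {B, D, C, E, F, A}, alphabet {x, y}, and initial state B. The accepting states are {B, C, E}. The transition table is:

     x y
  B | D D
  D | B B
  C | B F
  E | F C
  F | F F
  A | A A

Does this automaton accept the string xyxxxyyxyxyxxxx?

No

Trace: B -x-> D -y-> B -x-> D -x-> B -x-> D -y-> B -y-> D -x-> B -y-> D -x-> B -y-> D -x-> B -x-> D -x-> B -x-> D
End state D is not accepting.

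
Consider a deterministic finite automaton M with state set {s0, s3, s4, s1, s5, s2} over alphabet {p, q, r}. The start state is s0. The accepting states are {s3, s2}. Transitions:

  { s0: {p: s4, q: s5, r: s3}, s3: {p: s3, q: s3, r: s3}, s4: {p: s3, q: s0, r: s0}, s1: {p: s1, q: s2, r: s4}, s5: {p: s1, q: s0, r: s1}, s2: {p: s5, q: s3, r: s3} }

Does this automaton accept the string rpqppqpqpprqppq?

Yes

start at s0
read 'r': s0 → s3
read 'p': s3 → s3
read 'q': s3 → s3
read 'p': s3 → s3
read 'p': s3 → s3
read 'q': s3 → s3
read 'p': s3 → s3
read 'q': s3 → s3
read 'p': s3 → s3
read 'p': s3 → s3
read 'r': s3 → s3
read 'q': s3 → s3
read 'p': s3 → s3
read 'p': s3 → s3
read 'q': s3 → s3
End state s3 is accepting.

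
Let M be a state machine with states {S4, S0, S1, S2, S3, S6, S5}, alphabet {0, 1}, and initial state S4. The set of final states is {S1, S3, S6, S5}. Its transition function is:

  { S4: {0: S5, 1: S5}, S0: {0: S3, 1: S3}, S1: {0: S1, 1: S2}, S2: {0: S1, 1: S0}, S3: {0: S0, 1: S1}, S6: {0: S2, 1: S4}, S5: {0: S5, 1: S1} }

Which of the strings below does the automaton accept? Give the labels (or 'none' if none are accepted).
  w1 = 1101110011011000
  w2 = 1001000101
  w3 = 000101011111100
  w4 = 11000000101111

w1: Trace: S4 -1-> S5 -1-> S1 -0-> S1 -1-> S2 -1-> S0 -1-> S3 -0-> S0 -0-> S3 -1-> S1 -1-> S2 -0-> S1 -1-> S2 -1-> S0 -0-> S3 -0-> S0 -0-> S3  → end S3, accepted
w2: Trace: S4 -1-> S5 -0-> S5 -0-> S5 -1-> S1 -0-> S1 -0-> S1 -0-> S1 -1-> S2 -0-> S1 -1-> S2  → end S2, rejected
w3: Trace: S4 -0-> S5 -0-> S5 -0-> S5 -1-> S1 -0-> S1 -1-> S2 -0-> S1 -1-> S2 -1-> S0 -1-> S3 -1-> S1 -1-> S2 -1-> S0 -0-> S3 -0-> S0  → end S0, rejected
w4: Trace: S4 -1-> S5 -1-> S1 -0-> S1 -0-> S1 -0-> S1 -0-> S1 -0-> S1 -0-> S1 -1-> S2 -0-> S1 -1-> S2 -1-> S0 -1-> S3 -1-> S1  → end S1, accepted

w1, w4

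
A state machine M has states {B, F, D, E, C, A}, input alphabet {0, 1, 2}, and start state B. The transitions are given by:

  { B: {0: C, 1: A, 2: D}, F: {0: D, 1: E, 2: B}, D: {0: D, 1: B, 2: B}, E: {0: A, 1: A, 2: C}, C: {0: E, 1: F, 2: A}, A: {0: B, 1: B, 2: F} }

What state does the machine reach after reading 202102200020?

start at B
read '2': B → D
read '0': D → D
read '2': D → B
read '1': B → A
read '0': A → B
read '2': B → D
read '2': D → B
read '0': B → C
read '0': C → E
read '0': E → A
read '2': A → F
read '0': F → D

D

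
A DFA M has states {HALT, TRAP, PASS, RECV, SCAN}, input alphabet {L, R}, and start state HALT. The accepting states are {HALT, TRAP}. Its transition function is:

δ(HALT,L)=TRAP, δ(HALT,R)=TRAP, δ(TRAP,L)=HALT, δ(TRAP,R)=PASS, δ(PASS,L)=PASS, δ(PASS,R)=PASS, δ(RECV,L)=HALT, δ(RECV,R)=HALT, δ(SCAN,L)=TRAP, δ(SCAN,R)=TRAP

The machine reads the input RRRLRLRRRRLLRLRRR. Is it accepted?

Trace: HALT -R-> TRAP -R-> PASS -R-> PASS -L-> PASS -R-> PASS -L-> PASS -R-> PASS -R-> PASS -R-> PASS -R-> PASS -L-> PASS -L-> PASS -R-> PASS -L-> PASS -R-> PASS -R-> PASS -R-> PASS
End state PASS is not accepting.

No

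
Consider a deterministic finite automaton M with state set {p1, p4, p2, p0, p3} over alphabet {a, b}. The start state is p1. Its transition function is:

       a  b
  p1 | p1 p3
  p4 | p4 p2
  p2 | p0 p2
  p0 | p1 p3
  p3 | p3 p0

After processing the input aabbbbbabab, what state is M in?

p3

start at p1
read 'a': p1 → p1
read 'a': p1 → p1
read 'b': p1 → p3
read 'b': p3 → p0
read 'b': p0 → p3
read 'b': p3 → p0
read 'b': p0 → p3
read 'a': p3 → p3
read 'b': p3 → p0
read 'a': p0 → p1
read 'b': p1 → p3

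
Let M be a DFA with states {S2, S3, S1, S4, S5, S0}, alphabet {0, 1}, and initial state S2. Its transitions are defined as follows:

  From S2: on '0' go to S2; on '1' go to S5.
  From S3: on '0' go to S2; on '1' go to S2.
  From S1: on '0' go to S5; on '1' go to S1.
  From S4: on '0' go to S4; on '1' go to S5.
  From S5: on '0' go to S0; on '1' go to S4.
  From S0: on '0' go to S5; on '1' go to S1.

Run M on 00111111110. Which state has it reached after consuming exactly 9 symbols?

S5

start at S2
read '0': S2 → S2
read '0': S2 → S2
read '1': S2 → S5
read '1': S5 → S4
read '1': S4 → S5
read '1': S5 → S4
read '1': S4 → S5
read '1': S5 → S4
read '1': S4 → S5
After 9 symbols: S5.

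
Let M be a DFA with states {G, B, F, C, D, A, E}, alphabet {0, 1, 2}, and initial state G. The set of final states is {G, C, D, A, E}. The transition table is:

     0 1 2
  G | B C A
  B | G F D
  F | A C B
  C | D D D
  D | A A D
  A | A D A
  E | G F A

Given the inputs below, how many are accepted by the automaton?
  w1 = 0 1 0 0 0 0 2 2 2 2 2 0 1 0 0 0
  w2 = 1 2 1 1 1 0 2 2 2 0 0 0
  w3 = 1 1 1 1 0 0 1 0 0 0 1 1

w1: G → B → F → A → A → A → A → A → A → A → A → A → A → D → A → A → A  → end A, accepted
w2: G → C → D → A → D → A → A → A → A → A → A → A → A  → end A, accepted
w3: G → C → D → A → D → A → A → D → A → A → A → D → A  → end A, accepted

3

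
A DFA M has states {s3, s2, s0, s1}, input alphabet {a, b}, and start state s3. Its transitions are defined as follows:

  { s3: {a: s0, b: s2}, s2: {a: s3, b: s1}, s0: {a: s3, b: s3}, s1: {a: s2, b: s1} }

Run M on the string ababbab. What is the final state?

s2

Trace: s3 -a-> s0 -b-> s3 -a-> s0 -b-> s3 -b-> s2 -a-> s3 -b-> s2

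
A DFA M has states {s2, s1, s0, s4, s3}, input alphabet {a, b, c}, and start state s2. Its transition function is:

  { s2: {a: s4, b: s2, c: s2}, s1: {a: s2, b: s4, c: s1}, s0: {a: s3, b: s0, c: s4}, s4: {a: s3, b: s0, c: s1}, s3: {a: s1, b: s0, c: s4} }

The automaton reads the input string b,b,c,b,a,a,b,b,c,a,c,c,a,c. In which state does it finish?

s2

start at s2
read 'b': s2 → s2
read 'b': s2 → s2
read 'c': s2 → s2
read 'b': s2 → s2
read 'a': s2 → s4
read 'a': s4 → s3
read 'b': s3 → s0
read 'b': s0 → s0
read 'c': s0 → s4
read 'a': s4 → s3
read 'c': s3 → s4
read 'c': s4 → s1
read 'a': s1 → s2
read 'c': s2 → s2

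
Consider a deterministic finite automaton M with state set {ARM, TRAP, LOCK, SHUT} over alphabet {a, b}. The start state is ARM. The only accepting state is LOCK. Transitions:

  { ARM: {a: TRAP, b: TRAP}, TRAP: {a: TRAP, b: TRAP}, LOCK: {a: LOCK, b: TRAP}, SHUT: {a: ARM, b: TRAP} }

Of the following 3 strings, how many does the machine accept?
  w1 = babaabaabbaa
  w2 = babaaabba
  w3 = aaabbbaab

0

w1: Trace: ARM -b-> TRAP -a-> TRAP -b-> TRAP -a-> TRAP -a-> TRAP -b-> TRAP -a-> TRAP -a-> TRAP -b-> TRAP -b-> TRAP -a-> TRAP -a-> TRAP  → end TRAP, rejected
w2: Trace: ARM -b-> TRAP -a-> TRAP -b-> TRAP -a-> TRAP -a-> TRAP -a-> TRAP -b-> TRAP -b-> TRAP -a-> TRAP  → end TRAP, rejected
w3: Trace: ARM -a-> TRAP -a-> TRAP -a-> TRAP -b-> TRAP -b-> TRAP -b-> TRAP -a-> TRAP -a-> TRAP -b-> TRAP  → end TRAP, rejected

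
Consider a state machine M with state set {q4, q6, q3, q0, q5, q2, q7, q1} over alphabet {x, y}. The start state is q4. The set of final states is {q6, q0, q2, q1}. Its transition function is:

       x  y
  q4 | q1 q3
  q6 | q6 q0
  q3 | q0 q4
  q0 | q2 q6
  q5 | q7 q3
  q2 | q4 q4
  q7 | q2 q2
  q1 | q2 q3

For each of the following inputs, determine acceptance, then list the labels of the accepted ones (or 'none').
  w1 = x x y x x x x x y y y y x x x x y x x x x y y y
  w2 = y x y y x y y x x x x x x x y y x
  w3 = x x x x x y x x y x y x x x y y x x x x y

w1:
  start at q4
  read 'x': q4 → q1
  read 'x': q1 → q2
  read 'y': q2 → q4
  read 'x': q4 → q1
  read 'x': q1 → q2
  read 'x': q2 → q4
  read 'x': q4 → q1
  read 'x': q1 → q2
  read 'y': q2 → q4
  read 'y': q4 → q3
  read 'y': q3 → q4
  read 'y': q4 → q3
  read 'x': q3 → q0
  read 'x': q0 → q2
  read 'x': q2 → q4
  read 'x': q4 → q1
  read 'y': q1 → q3
  read 'x': q3 → q0
  read 'x': q0 → q2
  read 'x': q2 → q4
  read 'x': q4 → q1
  read 'y': q1 → q3
  read 'y': q3 → q4
  read 'y': q4 → q3
  end q3, rejected
w2:
  start at q4
  read 'y': q4 → q3
  read 'x': q3 → q0
  read 'y': q0 → q6
  read 'y': q6 → q0
  read 'x': q0 → q2
  read 'y': q2 → q4
  read 'y': q4 → q3
  read 'x': q3 → q0
  read 'x': q0 → q2
  read 'x': q2 → q4
  read 'x': q4 → q1
  read 'x': q1 → q2
  read 'x': q2 → q4
  read 'x': q4 → q1
  read 'y': q1 → q3
  read 'y': q3 → q4
  read 'x': q4 → q1
  end q1, accepted
w3:
  start at q4
  read 'x': q4 → q1
  read 'x': q1 → q2
  read 'x': q2 → q4
  read 'x': q4 → q1
  read 'x': q1 → q2
  read 'y': q2 → q4
  read 'x': q4 → q1
  read 'x': q1 → q2
  read 'y': q2 → q4
  read 'x': q4 → q1
  read 'y': q1 → q3
  read 'x': q3 → q0
  read 'x': q0 → q2
  read 'x': q2 → q4
  read 'y': q4 → q3
  read 'y': q3 → q4
  read 'x': q4 → q1
  read 'x': q1 → q2
  read 'x': q2 → q4
  read 'x': q4 → q1
  read 'y': q1 → q3
  end q3, rejected

w2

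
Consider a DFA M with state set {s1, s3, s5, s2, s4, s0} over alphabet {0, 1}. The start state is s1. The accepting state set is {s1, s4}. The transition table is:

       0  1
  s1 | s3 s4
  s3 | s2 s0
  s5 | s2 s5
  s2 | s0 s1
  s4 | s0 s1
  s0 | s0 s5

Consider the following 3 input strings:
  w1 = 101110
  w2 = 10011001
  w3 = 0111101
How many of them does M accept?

w1: Trace: s1 -1-> s4 -0-> s0 -1-> s5 -1-> s5 -1-> s5 -0-> s2  → end s2, rejected
w2: Trace: s1 -1-> s4 -0-> s0 -0-> s0 -1-> s5 -1-> s5 -0-> s2 -0-> s0 -1-> s5  → end s5, rejected
w3: Trace: s1 -0-> s3 -1-> s0 -1-> s5 -1-> s5 -1-> s5 -0-> s2 -1-> s1  → end s1, accepted

1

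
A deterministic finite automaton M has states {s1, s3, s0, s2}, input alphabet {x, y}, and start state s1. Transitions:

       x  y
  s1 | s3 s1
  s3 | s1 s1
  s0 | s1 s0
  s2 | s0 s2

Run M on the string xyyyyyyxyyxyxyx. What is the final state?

s3

start at s1
read 'x': s1 → s3
read 'y': s3 → s1
read 'y': s1 → s1
read 'y': s1 → s1
read 'y': s1 → s1
read 'y': s1 → s1
read 'y': s1 → s1
read 'x': s1 → s3
read 'y': s3 → s1
read 'y': s1 → s1
read 'x': s1 → s3
read 'y': s3 → s1
read 'x': s1 → s3
read 'y': s3 → s1
read 'x': s1 → s3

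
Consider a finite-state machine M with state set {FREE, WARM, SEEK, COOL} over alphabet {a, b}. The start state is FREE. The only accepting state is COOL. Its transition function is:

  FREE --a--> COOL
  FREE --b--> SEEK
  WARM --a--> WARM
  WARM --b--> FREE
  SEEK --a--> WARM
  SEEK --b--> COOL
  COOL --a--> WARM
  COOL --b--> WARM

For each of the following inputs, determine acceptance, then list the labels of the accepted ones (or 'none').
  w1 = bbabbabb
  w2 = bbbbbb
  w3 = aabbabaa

w1: Trace: FREE -b-> SEEK -b-> COOL -a-> WARM -b-> FREE -b-> SEEK -a-> WARM -b-> FREE -b-> SEEK  → end SEEK, rejected
w2: Trace: FREE -b-> SEEK -b-> COOL -b-> WARM -b-> FREE -b-> SEEK -b-> COOL  → end COOL, accepted
w3: Trace: FREE -a-> COOL -a-> WARM -b-> FREE -b-> SEEK -a-> WARM -b-> FREE -a-> COOL -a-> WARM  → end WARM, rejected

w2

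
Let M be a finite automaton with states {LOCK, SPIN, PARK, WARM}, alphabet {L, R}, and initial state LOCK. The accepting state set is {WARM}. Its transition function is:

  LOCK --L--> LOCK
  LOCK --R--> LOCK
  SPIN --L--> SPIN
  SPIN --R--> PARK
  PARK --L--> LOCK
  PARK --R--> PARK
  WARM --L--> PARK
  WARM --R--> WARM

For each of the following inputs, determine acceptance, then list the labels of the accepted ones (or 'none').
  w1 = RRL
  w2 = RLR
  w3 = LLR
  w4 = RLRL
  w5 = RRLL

w1: Trace: LOCK -R-> LOCK -R-> LOCK -L-> LOCK  → end LOCK, rejected
w2: Trace: LOCK -R-> LOCK -L-> LOCK -R-> LOCK  → end LOCK, rejected
w3: Trace: LOCK -L-> LOCK -L-> LOCK -R-> LOCK  → end LOCK, rejected
w4: Trace: LOCK -R-> LOCK -L-> LOCK -R-> LOCK -L-> LOCK  → end LOCK, rejected
w5: Trace: LOCK -R-> LOCK -R-> LOCK -L-> LOCK -L-> LOCK  → end LOCK, rejected

none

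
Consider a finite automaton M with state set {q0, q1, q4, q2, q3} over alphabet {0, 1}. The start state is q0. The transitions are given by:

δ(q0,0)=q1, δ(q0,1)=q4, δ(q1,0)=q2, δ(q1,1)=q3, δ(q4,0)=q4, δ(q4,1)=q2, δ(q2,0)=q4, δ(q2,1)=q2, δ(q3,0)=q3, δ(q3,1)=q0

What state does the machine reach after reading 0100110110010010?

Trace: q0 -0-> q1 -1-> q3 -0-> q3 -0-> q3 -1-> q0 -1-> q4 -0-> q4 -1-> q2 -1-> q2 -0-> q4 -0-> q4 -1-> q2 -0-> q4 -0-> q4 -1-> q2 -0-> q4

q4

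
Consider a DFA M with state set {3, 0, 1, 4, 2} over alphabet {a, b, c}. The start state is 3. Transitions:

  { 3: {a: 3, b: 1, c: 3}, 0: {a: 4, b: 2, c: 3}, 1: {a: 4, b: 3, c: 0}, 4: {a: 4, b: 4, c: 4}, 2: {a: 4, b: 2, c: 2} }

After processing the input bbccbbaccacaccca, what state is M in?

Trace: 3 -b-> 1 -b-> 3 -c-> 3 -c-> 3 -b-> 1 -b-> 3 -a-> 3 -c-> 3 -c-> 3 -a-> 3 -c-> 3 -a-> 3 -c-> 3 -c-> 3 -c-> 3 -a-> 3

3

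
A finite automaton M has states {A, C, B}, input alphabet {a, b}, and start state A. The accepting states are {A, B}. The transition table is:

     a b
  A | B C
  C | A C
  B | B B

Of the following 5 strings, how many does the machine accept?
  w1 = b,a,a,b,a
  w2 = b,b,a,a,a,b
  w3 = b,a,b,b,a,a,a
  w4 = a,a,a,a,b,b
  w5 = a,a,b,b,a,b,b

5

w1: Trace: A -b-> C -a-> A -a-> B -b-> B -a-> B  → end B, accepted
w2: Trace: A -b-> C -b-> C -a-> A -a-> B -a-> B -b-> B  → end B, accepted
w3: Trace: A -b-> C -a-> A -b-> C -b-> C -a-> A -a-> B -a-> B  → end B, accepted
w4: Trace: A -a-> B -a-> B -a-> B -a-> B -b-> B -b-> B  → end B, accepted
w5: Trace: A -a-> B -a-> B -b-> B -b-> B -a-> B -b-> B -b-> B  → end B, accepted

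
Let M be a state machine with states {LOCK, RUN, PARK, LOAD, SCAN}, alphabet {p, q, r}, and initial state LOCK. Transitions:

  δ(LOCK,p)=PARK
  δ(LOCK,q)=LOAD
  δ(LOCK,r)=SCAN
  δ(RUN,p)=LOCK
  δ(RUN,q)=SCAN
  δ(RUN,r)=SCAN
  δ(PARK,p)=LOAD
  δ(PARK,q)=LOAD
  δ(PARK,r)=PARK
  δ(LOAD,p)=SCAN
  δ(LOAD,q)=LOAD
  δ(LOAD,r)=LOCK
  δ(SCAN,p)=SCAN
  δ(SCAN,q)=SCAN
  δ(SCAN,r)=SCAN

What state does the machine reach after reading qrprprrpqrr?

SCAN

start at LOCK
read 'q': LOCK → LOAD
read 'r': LOAD → LOCK
read 'p': LOCK → PARK
read 'r': PARK → PARK
read 'p': PARK → LOAD
read 'r': LOAD → LOCK
read 'r': LOCK → SCAN
read 'p': SCAN → SCAN
read 'q': SCAN → SCAN
read 'r': SCAN → SCAN
read 'r': SCAN → SCAN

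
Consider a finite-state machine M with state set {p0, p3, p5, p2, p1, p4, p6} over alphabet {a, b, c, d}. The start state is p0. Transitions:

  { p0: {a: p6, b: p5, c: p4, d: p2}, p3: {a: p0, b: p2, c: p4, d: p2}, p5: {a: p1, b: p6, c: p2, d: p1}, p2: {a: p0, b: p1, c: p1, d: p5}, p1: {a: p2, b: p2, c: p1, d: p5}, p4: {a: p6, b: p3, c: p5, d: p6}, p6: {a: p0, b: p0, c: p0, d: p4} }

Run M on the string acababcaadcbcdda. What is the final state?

p2

p0 → p6 → p0 → p6 → p0 → p6 → p0 → p4 → p6 → p0 → p2 → p1 → p2 → p1 → p5 → p1 → p2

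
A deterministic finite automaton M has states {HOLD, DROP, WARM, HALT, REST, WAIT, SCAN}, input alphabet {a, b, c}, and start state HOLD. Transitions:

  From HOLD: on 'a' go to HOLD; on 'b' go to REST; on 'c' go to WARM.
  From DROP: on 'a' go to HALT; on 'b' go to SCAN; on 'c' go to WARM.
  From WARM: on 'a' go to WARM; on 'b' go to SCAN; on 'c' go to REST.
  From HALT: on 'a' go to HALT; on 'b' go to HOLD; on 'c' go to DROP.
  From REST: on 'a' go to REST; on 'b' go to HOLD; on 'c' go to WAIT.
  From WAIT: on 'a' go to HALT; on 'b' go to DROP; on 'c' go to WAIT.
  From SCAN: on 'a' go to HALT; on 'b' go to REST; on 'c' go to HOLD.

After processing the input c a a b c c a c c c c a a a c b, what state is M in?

SCAN

HOLD → WARM → WARM → WARM → SCAN → HOLD → WARM → WARM → REST → WAIT → WAIT → WAIT → HALT → HALT → HALT → DROP → SCAN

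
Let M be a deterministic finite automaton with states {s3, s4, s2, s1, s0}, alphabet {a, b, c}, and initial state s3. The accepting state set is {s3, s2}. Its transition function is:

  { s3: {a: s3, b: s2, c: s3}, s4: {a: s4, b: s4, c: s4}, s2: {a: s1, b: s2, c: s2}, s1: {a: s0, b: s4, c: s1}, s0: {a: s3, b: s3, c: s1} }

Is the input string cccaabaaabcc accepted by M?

start at s3
read 'c': s3 → s3
read 'c': s3 → s3
read 'c': s3 → s3
read 'a': s3 → s3
read 'a': s3 → s3
read 'b': s3 → s2
read 'a': s2 → s1
read 'a': s1 → s0
read 'a': s0 → s3
read 'b': s3 → s2
read 'c': s2 → s2
read 'c': s2 → s2
End state s2 is accepting.

Yes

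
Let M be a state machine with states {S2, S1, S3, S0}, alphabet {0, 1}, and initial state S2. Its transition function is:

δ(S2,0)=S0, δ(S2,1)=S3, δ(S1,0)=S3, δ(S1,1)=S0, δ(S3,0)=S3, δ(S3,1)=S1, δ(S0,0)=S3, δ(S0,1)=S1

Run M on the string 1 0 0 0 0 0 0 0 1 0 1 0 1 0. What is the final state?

S3

start at S2
read '1': S2 → S3
read '0': S3 → S3
read '0': S3 → S3
read '0': S3 → S3
read '0': S3 → S3
read '0': S3 → S3
read '0': S3 → S3
read '0': S3 → S3
read '1': S3 → S1
read '0': S1 → S3
read '1': S3 → S1
read '0': S1 → S3
read '1': S3 → S1
read '0': S1 → S3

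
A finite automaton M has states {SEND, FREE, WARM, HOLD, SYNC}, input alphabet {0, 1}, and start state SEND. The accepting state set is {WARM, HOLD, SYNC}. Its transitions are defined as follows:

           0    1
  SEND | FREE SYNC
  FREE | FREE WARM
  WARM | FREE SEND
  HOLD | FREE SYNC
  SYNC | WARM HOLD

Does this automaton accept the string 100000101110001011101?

Trace: SEND -1-> SYNC -0-> WARM -0-> FREE -0-> FREE -0-> FREE -0-> FREE -1-> WARM -0-> FREE -1-> WARM -1-> SEND -1-> SYNC -0-> WARM -0-> FREE -0-> FREE -1-> WARM -0-> FREE -1-> WARM -1-> SEND -1-> SYNC -0-> WARM -1-> SEND
End state SEND is not accepting.

No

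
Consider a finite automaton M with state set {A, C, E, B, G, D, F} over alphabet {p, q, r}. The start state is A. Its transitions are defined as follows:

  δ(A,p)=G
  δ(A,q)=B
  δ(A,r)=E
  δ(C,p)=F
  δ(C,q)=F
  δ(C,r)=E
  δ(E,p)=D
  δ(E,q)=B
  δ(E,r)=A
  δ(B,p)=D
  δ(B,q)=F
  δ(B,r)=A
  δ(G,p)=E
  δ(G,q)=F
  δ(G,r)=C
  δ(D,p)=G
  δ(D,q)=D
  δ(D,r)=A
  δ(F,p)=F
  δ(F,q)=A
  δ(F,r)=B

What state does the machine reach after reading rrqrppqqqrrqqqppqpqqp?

G

start at A
read 'r': A → E
read 'r': E → A
read 'q': A → B
read 'r': B → A
read 'p': A → G
read 'p': G → E
read 'q': E → B
read 'q': B → F
read 'q': F → A
read 'r': A → E
read 'r': E → A
read 'q': A → B
read 'q': B → F
read 'q': F → A
read 'p': A → G
read 'p': G → E
read 'q': E → B
read 'p': B → D
read 'q': D → D
read 'q': D → D
read 'p': D → G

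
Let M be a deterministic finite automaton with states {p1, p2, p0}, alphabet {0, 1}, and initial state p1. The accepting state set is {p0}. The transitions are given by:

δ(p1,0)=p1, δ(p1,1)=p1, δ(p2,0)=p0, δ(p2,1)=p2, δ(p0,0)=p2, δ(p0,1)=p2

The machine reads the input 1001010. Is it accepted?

No

p1 → p1 → p1 → p1 → p1 → p1 → p1 → p1
End state p1 is not accepting.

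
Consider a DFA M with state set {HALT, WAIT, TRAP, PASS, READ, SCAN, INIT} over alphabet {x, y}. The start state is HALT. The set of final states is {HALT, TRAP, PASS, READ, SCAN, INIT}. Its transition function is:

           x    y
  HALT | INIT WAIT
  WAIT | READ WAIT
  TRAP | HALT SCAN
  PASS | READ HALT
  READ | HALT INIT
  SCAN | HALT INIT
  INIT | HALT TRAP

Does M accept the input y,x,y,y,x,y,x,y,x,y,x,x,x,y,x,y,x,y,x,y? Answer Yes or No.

No

HALT → WAIT → READ → INIT → TRAP → HALT → WAIT → READ → INIT → HALT → WAIT → READ → HALT → INIT → TRAP → HALT → WAIT → READ → INIT → HALT → WAIT
End state WAIT is not accepting.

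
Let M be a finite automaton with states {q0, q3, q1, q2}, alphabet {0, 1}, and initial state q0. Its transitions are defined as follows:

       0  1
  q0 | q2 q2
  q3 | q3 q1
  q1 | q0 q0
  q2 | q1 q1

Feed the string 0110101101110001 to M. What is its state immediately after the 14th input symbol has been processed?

q1

Trace: q0 -0-> q2 -1-> q1 -1-> q0 -0-> q2 -1-> q1 -0-> q0 -1-> q2 -1-> q1 -0-> q0 -1-> q2 -1-> q1 -1-> q0 -0-> q2 -0-> q1
After 14 symbols: q1.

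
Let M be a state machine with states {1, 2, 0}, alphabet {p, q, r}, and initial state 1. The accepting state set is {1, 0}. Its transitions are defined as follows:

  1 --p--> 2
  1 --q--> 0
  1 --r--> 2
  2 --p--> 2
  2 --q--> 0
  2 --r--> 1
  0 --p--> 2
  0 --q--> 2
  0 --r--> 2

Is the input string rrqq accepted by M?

start at 1
read 'r': 1 → 2
read 'r': 2 → 1
read 'q': 1 → 0
read 'q': 0 → 2
End state 2 is not accepting.

No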